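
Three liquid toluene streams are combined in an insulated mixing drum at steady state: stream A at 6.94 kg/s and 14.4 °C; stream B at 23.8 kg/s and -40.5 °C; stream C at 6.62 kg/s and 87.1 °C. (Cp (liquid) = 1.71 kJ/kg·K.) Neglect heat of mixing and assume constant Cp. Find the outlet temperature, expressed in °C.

T_out = -7.69 °C

Energy balance with Q = 0: Σ ṁᵢCp,ᵢ(T_out − Tᵢ) = 0
Σ ṁᵢCp,ᵢTᵢ = 6.94×1.71×14.4 + 23.8×1.71×-40.5 + 6.62×1.71×87.1 = -491.39
Σ ṁᵢCp,ᵢ = 6.94×1.71 + 23.8×1.71 + 6.62×1.71 = 63.886
T_out = -491.39 / 63.886 = -7.6917 °C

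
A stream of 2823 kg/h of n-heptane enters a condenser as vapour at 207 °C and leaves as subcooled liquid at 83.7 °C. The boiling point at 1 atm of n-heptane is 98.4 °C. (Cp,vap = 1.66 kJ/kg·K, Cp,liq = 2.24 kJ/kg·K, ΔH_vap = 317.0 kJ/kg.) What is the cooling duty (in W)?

Q_c = 416000 W

vapour 207→98.4 °C: -180.28 kJ/kg
condensation at 98.4 °C: -317 kJ/kg
liquid 98.4→83.7 °C: -32.928 kJ/kg
Δh = -180.28 + -317 + -32.928 = -530.2 kJ/kg
Q = ṁ·Δh = 2823 kg/h × -530.2 kJ/kg = -1.4968e+06 kJ/h
|Q| = 415.77 kW = 415770 W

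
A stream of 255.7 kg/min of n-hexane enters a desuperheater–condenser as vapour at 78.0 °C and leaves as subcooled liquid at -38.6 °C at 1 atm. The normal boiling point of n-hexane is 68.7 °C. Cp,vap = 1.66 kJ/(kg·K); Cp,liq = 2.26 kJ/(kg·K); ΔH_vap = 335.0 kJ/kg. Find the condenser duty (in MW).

Q_c = 2.53 MW

vapour 78.0→68.7 °C: -15.438 kJ/kg
condensation at 68.7 °C: -335 kJ/kg
liquid 68.7→-38.6 °C: -242.5 kJ/kg
Δh = -15.438 + -335 + -242.5 = -592.94 kJ/kg
Q = ṁ·Δh = 255.7 kg/min × -592.94 kJ/kg = -151610 kJ/min
|Q| = 2526.9 kW = 2.5269 MW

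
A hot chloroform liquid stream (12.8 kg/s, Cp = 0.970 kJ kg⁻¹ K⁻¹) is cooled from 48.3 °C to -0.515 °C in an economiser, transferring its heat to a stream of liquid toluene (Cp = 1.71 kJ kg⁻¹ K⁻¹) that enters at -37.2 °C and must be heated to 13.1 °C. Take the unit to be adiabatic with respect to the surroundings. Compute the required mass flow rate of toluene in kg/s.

Heat released by hot stream: Q = 12.8 × 0.970 × (48.3 − -0.515) = 606.09 kJ/s
Energy balance on cold side (adiabatic exchanger): Q = ṁ_c·Cp_c·(T_c,out − T_c,in)
ṁ_c = 606.09 / [1.71 × (13.1 − -37.2)] = 7.0465 kg/s

ṁ_c = 7.05 kg/s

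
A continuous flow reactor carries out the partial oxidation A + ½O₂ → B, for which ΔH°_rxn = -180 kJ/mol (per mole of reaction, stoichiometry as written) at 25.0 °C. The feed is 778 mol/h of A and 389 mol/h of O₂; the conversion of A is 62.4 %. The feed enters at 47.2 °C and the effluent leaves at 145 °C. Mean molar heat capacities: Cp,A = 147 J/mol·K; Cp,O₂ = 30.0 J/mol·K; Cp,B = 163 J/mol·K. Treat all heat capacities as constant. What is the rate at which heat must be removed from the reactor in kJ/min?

Extent of reaction ξ = 0.624 × 778 = 485.47 mol/h
Reaction term: ξ·ΔH°_rxn = 485.47 × -180 = -87385 kJ/h
Sensible, feed 47.2→25 °C: -2798 kJ/h
Outlet flows (mol/h): A 292.53, O₂ 146.26, B 485.47
Sensible, products 25→145 °C: 15183 kJ/h
Q = ΔH = -75000 kJ/h = -20.833 kW
Heat removed = 1250 kJ/min

Q_out = 1250 kJ/min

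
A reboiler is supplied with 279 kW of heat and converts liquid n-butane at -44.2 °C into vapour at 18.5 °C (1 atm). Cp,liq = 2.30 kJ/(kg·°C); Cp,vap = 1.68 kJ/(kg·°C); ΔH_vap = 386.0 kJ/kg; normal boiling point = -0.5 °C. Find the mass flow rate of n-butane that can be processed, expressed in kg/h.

ṁ = 1940 kg/h

Δh = 2.30×(-0.5−-44.2) + 386.0 + 1.68×(18.5−-0.5) = 518.43 kJ/kg
Q = 279 kW = 279 kJ/s = 1.0044e+06 kJ/h
ṁ = Q/Δh = 1.0044e+06 / 518.43 = 1937.4 kg/h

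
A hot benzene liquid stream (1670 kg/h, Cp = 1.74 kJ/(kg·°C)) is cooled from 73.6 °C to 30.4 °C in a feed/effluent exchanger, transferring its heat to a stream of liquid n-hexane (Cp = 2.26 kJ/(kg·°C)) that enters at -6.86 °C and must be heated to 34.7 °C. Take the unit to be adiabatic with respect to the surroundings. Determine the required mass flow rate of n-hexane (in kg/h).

ṁ_c = 1340 kg/h

Heat released by hot stream: Q = 1670 × 1.74 × (73.6 − 30.4) = 125530 kJ/h
Energy balance on cold side (adiabatic exchanger): Q = ṁ_c·Cp_c·(T_c,out − T_c,in)
ṁ_c = 125530 / [2.26 × (34.7 − -6.86)] = 1336.5 kg/h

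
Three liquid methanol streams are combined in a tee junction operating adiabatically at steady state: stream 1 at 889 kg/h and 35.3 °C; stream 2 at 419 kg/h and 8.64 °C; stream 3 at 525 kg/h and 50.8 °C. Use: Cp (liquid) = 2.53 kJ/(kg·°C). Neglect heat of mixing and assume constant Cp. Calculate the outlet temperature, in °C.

T_out = 33.6 °C

Adiabatic, steady state ⇒ Σ ṁᵢCp,ᵢ(T_out − Tᵢ) = 0
Σ ṁᵢCp,ᵢTᵢ = 889×2.53×35.3 + 419×2.53×8.64 + 525×2.53×50.8 = 156030
Σ ṁᵢCp,ᵢ = 889×2.53 + 419×2.53 + 525×2.53 = 4637.5
T_out = 156030 / 4637.5 = 33.645 °C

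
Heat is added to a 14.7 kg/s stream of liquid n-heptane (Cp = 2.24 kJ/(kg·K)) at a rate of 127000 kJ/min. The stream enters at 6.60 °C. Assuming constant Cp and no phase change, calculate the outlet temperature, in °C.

T_out = 70.9 °C

Q = 127000 kJ/min = 2116.7 kJ/s
ΔT = Q/(ṁ·Cp) = 2116.7/(14.7×2.24) = 64.282 K
T_out = 6.60 + 64.282 = 70.882 °C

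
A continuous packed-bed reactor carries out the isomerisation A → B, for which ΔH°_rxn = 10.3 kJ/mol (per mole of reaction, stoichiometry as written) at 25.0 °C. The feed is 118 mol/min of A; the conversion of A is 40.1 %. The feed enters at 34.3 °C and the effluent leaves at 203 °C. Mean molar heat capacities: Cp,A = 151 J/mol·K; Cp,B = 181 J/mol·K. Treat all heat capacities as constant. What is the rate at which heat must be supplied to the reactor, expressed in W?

Q_in = 62400 W

Extent of reaction ξ = 0.401 × 118 = 47.318 mol/min
Reaction term: ξ·ΔH°_rxn = 47.318 × 10.3 = 487.38 kJ/min
Sensible, feed 34.3→25 °C: -165.71 kJ/min
Outlet flows (mol/min): A 70.682, B 47.318
Sensible, products 25→203 °C: 3424.3 kJ/min
Q = ΔH = 3746 kJ/min = 62.433 kW
Heat supplied = 62433 W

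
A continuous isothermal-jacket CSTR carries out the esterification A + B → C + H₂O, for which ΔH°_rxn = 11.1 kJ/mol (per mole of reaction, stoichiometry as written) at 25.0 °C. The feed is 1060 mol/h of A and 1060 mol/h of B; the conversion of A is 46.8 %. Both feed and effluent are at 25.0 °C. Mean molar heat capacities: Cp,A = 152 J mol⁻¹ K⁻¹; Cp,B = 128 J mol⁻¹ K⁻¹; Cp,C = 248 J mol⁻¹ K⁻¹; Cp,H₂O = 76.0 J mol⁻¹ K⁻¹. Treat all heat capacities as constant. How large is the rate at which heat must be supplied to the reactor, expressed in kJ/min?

Q_in = 91.8 kJ/min

Extent of reaction ξ = 0.468 × 1060 = 496.08 mol/h
Reaction term: ξ·ΔH°_rxn = 496.08 × 11.1 = 5506.5 kJ/h
Q = ΔH = 5506.5 kJ/h = 1.5296 kW
Heat supplied = 91.775 kJ/min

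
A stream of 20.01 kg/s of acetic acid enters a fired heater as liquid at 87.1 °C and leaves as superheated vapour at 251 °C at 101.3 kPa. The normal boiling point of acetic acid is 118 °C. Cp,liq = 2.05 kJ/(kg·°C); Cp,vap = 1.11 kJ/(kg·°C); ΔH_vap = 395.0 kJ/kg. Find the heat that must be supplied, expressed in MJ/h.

Q = 43700 MJ/h

liquid 87.1→118 °C: 63.345 kJ/kg
vaporisation at 118 °C: 395 kJ/kg
vapour 118→251 °C: 147.63 kJ/kg
Δh = 63.345 + 395 + 147.63 = 605.98 kJ/kg
Q = ṁ·Δh = 20.01 kg/s × 605.98 kJ/kg = 12126 kJ/s
|Q| = 12126 kW = 43652 MJ/h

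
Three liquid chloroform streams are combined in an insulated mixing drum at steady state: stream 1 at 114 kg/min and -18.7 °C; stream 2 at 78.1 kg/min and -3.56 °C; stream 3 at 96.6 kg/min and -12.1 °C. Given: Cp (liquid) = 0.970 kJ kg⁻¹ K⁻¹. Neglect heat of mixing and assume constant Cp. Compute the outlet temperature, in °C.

Energy balance with Q = 0: Σ ṁᵢCp,ᵢ(T_out − Tᵢ) = 0
Σ ṁᵢCp,ᵢTᵢ = 114×0.970×-18.7 + 78.1×0.970×-3.56 + 96.6×0.970×-12.1 = -3471.3
Σ ṁᵢCp,ᵢ = 114×0.970 + 78.1×0.970 + 96.6×0.970 = 280.04
T_out = -3471.3 / 280.04 = -12.396 °C

T_out = -12.4 °C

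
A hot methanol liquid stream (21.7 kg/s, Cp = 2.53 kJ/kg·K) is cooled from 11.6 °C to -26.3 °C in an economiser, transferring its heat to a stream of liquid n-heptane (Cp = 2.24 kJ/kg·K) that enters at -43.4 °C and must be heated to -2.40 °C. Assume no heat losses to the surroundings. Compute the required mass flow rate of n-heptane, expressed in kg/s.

Heat released by hot stream: Q = 21.7 × 2.53 × (11.6 − -26.3) = 2080.7 kJ/s
Energy balance on cold side (adiabatic exchanger): Q = ṁ_c·Cp_c·(T_c,out − T_c,in)
ṁ_c = 2080.7 / [2.24 × (-2.40 − -43.4)] = 22.656 kg/s

ṁ_c = 22.7 kg/s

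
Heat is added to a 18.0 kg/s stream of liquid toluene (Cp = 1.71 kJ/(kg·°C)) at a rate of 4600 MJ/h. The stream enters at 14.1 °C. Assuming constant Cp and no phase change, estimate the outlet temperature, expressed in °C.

T_out = 55.6 °C

Q = 4600 MJ/h = 1277.8 kJ/s
ΔT = Q/(ṁ·Cp) = 1277.8/(18.0×1.71) = 41.513 K
T_out = 14.1 + 41.513 = 55.613 °C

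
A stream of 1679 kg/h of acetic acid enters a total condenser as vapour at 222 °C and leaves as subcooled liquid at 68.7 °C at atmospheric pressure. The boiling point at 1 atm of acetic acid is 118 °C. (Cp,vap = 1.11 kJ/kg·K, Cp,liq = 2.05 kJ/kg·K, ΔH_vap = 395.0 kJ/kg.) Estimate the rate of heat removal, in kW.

vapour 222→118 °C: -115.44 kJ/kg
condensation at 118 °C: -395 kJ/kg
liquid 118→68.7 °C: -101.06 kJ/kg
Δh = -115.44 + -395 + -101.06 = -611.5 kJ/kg
Q = ṁ·Δh = 1679 kg/h × -611.5 kJ/kg = -1.0267e+06 kJ/h
|Q| = 285.2 kW

Q_c = 285 kW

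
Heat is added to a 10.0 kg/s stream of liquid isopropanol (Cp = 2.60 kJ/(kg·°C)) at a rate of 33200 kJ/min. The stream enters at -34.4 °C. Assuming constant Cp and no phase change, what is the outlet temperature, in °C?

Q = 33200 kJ/min = 553.33 kJ/s
ΔT = Q/(ṁ·Cp) = 553.33/(10.0×2.60) = 21.282 K
T_out = -34.4 + 21.282 = -13.118 °C

T_out = -13.1 °C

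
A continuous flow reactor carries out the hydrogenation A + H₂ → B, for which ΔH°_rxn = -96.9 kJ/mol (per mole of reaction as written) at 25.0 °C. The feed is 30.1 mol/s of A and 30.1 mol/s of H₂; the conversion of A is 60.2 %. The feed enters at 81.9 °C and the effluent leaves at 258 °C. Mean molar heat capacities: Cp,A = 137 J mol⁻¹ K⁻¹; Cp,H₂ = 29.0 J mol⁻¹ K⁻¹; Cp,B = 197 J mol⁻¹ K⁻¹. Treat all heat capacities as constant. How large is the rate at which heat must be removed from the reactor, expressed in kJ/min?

Q_out = 44700 kJ/min

Extent of reaction ξ = 0.602 × 30.1 = 18.12 mol/s
Reaction term: ξ·ΔH°_rxn = 18.12 × -96.9 = -1755.8 kJ/s
Sensible, feed 81.9→25 °C: -284.31 kJ/s
Outlet flows (mol/s): A 11.98, H₂ 11.98, B 18.12
Sensible, products 25→258 °C: 1295.1 kJ/s
Q = ΔH = -745.06 kJ/s = -745.06 kW
Heat removed = 44704 kJ/min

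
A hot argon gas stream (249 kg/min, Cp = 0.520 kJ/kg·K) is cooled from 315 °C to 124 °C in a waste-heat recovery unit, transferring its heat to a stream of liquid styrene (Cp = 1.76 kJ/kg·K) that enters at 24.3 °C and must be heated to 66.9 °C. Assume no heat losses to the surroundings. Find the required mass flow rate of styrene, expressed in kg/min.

Heat released by hot stream: Q = 249 × 0.520 × (315 − 124) = 24731 kJ/min
Energy balance on cold side (adiabatic exchanger): Q = ṁ_c·Cp_c·(T_c,out − T_c,in)
ṁ_c = 24731 / [1.76 × (66.9 − 24.3)] = 329.85 kg/min

ṁ_c = 330 kg/min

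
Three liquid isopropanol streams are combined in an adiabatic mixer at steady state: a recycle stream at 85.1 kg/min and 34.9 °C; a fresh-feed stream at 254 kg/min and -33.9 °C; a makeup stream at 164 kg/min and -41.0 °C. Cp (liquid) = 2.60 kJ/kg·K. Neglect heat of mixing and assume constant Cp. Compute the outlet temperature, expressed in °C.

No heat crosses the boundary, so H_out = H_in.
T_out = Σ ṁᵢCp,ᵢTᵢ / Σ ṁᵢCp,ᵢ
      = -32148 / 1308.1 = -24.577 °C

T_out = -24.6 °C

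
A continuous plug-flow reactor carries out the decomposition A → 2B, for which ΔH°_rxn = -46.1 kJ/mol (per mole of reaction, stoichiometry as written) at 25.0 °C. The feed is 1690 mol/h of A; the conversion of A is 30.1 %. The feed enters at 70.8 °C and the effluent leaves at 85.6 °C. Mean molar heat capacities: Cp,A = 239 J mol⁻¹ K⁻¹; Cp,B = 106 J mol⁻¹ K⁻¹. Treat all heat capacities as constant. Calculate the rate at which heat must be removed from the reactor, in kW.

Extent of reaction ξ = 0.301 × 1690 = 508.69 mol/h
Reaction term: ξ·ΔH°_rxn = 508.69 × -46.1 = -23451 kJ/h
Sensible, feed 70.8→25 °C: -18499 kJ/h
Outlet flows (mol/h): A 1181.3, B 1017.4
Sensible, products 25→85.6 °C: 23645 kJ/h
Q = ΔH = -18305 kJ/h = -5.0847 kW
Heat removed = 5.0847 kW

Q_out = 5.08 kW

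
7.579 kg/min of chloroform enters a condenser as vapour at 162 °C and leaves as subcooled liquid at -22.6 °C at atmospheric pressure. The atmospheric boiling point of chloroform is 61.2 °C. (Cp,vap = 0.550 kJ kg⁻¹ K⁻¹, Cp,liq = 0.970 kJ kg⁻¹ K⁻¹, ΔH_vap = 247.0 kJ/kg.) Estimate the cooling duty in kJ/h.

Q_c = 174000 kJ/h

vapour 162→61.2 °C: -55.44 kJ/kg
condensation at 61.2 °C: -247 kJ/kg
liquid 61.2→-22.6 °C: -81.286 kJ/kg
Δh = -55.44 + -247 + -81.286 = -383.73 kJ/kg
Q = ṁ·Δh = 7.579 kg/min × -383.73 kJ/kg = -2908.3 kJ/min
|Q| = 48.471 kW = 174500 kJ/h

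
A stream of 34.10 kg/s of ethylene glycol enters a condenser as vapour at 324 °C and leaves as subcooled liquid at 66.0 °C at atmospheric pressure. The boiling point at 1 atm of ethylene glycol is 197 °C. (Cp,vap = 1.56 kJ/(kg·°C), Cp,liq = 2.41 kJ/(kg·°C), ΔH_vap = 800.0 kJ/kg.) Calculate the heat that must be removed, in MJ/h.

vapour 324→197 °C: -198.12 kJ/kg
condensation at 197 °C: -800 kJ/kg
liquid 197→66.0 °C: -315.71 kJ/kg
Δh = -198.12 + -800 + -315.71 = -1313.8 kJ/kg
Q = ṁ·Δh = 34.10 kg/s × -1313.8 kJ/kg = -44802 kJ/s
|Q| = 44802 kW = 161290 MJ/h

Q_c = 161000 MJ/h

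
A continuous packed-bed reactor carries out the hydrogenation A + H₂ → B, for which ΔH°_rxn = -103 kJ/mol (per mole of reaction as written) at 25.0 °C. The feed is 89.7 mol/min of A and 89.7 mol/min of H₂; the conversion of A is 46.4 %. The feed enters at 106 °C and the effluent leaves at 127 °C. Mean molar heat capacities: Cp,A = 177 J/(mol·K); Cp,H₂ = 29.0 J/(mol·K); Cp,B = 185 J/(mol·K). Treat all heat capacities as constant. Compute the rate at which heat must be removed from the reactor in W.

Q_out = 66500 W

Extent of reaction ξ = 0.464 × 89.7 = 41.621 mol/min
Reaction term: ξ·ΔH°_rxn = 41.621 × -103 = -4286.9 kJ/min
Sensible, feed 106→25 °C: -1496.7 kJ/min
Outlet flows (mol/min): A 48.079, H₂ 48.079, B 41.621
Sensible, products 25→127 °C: 1795.6 kJ/min
Q = ΔH = -3988.1 kJ/min = -66.468 kW
Heat removed = 66468 W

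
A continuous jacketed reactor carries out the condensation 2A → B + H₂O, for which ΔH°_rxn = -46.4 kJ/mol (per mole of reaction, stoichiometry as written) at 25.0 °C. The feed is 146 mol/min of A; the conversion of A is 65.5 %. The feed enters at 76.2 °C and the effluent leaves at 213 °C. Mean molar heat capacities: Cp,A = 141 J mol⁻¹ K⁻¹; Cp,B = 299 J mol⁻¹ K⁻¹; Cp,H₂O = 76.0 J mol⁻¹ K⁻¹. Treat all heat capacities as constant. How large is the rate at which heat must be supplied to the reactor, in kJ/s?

Q_in = 23.9 kJ/s

Extent of reaction ξ = 0.655 × 146 / 2 = 47.815 mol/min
Reaction term: ξ·ΔH°_rxn = 47.815 × -46.4 = -2218.6 kJ/min
Sensible, feed 76.2→25 °C: -1054 kJ/min
Outlet flows (mol/min): A 50.37, B 47.815, H₂O 47.815
Sensible, products 25→213 °C: 4706.2 kJ/min
Q = ΔH = 1433.5 kJ/min = 23.892 kW
Heat supplied = 23.892 kJ/s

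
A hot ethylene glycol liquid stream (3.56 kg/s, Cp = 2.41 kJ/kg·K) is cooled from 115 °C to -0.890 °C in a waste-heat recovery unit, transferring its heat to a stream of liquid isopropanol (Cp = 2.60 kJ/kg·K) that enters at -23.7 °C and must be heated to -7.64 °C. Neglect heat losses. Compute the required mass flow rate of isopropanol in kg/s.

ṁ_c = 23.8 kg/s

Heat released by hot stream: Q = 3.56 × 2.41 × (115 − -0.890) = 994.29 kJ/s
Energy balance on cold side (adiabatic exchanger): Q = ṁ_c·Cp_c·(T_c,out − T_c,in)
ṁ_c = 994.29 / [2.60 × (-7.64 − -23.7)] = 23.812 kg/s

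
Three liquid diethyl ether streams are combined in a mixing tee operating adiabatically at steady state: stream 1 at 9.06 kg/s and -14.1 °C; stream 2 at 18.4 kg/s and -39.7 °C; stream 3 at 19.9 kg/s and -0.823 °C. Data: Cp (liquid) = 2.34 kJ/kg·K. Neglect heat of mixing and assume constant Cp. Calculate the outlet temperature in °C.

Adiabatic, steady state ⇒ Σ ṁᵢCp,ᵢ(T_out − Tᵢ) = 0
Σ ṁᵢCp,ᵢTᵢ = 9.06×2.34×-14.1 + 18.4×2.34×-39.7 + 19.9×2.34×-0.823 = -2046.6
Σ ṁᵢCp,ᵢ = 9.06×2.34 + 18.4×2.34 + 19.9×2.34 = 110.82
T_out = -2046.6 / 110.82 = -18.467 °C

T_out = -18.5 °C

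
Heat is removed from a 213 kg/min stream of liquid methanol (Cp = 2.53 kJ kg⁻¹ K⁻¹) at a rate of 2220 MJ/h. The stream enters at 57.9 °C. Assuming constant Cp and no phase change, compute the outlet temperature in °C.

Q = 2220 MJ/h = 37000 kJ/min
ΔT = Q/(ṁ·Cp) = 37000/(213×2.53) = 68.66 K
T_out = 57.9 − 68.66 = -10.76 °C

T_out = -10.8 °C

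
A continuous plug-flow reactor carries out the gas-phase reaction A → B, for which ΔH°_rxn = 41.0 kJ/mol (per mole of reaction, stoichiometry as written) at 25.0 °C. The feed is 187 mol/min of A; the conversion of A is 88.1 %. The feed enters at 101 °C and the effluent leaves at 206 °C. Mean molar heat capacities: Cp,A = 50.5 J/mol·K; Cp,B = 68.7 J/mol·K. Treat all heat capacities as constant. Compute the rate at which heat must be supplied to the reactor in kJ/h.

Q_in = 497000 kJ/h

Extent of reaction ξ = 0.881 × 187 = 164.75 mol/min
Reaction term: ξ·ΔH°_rxn = 164.75 × 41.0 = 6754.6 kJ/min
Sensible, feed 101→25 °C: -717.71 kJ/min
Outlet flows (mol/min): A 22.253, B 164.75
Sensible, products 25→206 °C: 2252 kJ/min
Q = ΔH = 8288.9 kJ/min = 138.15 kW
Heat supplied = 497330 kJ/h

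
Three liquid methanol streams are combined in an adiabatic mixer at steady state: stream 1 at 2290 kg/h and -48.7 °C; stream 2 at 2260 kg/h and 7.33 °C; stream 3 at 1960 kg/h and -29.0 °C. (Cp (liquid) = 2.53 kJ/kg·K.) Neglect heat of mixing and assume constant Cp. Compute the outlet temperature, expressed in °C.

T_out = -23.3 °C

Energy balance with Q = 0: Σ ṁᵢCp,ᵢ(T_out − Tᵢ) = 0
T_out = Σ ṁᵢCp,ᵢTᵢ / Σ ṁᵢCp,ᵢ
      = -384050 / 16470 = -23.318 °C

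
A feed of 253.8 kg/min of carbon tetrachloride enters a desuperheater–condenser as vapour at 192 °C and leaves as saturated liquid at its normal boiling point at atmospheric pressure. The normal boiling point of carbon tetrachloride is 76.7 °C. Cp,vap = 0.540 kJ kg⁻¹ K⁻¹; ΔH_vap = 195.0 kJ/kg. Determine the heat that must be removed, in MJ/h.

Q_c = 3920 MJ/h

vapour 192→76.7 °C: -62.262 kJ/kg
condensation at 76.7 °C: -195 kJ/kg
Δh = -62.262 + -195 = -257.26 kJ/kg
Q = ṁ·Δh = 253.8 kg/min × -257.26 kJ/kg = -65293 kJ/min
|Q| = 1088.2 kW = 3917.6 MJ/h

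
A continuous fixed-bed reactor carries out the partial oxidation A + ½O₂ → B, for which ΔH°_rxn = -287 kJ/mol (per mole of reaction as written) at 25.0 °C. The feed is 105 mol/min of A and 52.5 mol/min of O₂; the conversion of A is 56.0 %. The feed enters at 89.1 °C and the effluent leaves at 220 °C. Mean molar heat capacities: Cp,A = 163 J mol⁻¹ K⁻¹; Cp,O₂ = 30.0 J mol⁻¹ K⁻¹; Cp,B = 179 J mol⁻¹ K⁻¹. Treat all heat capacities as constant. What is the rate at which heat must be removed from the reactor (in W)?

Q_out = 240000 W

Extent of reaction ξ = 0.560 × 105 = 58.8 mol/min
Reaction term: ξ·ΔH°_rxn = 58.8 × -287 = -16876 kJ/min
Sensible, feed 89.1→25 °C: -1198 kJ/min
Outlet flows (mol/min): A 46.2, O₂ 23.1, B 58.8
Sensible, products 25→220 °C: 3656 kJ/min
Q = ΔH = -14418 kJ/min = -240.29 kW
Heat removed = 240290 W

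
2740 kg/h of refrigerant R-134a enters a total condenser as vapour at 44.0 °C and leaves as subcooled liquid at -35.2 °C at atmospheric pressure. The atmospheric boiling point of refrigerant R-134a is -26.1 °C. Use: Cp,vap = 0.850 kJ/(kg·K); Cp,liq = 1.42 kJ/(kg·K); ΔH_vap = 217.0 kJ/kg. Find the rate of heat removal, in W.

vapour 44.0→-26.1 °C: -59.585 kJ/kg
condensation at -26.1 °C: -217 kJ/kg
liquid -26.1→-35.2 °C: -12.922 kJ/kg
Δh = -59.585 + -217 + -12.922 = -289.51 kJ/kg
Q = ṁ·Δh = 2740 kg/h × -289.51 kJ/kg = -793250 kJ/h
|Q| = 220.35 kW = 220350 W

Q_c = 220000 W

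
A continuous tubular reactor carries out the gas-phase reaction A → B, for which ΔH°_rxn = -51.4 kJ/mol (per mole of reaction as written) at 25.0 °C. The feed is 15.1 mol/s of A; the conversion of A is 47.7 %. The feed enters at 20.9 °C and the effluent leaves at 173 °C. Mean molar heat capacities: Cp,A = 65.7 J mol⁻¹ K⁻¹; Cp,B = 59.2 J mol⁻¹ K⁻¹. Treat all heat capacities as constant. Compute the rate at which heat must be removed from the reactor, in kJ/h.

Q_out = 815000 kJ/h

Extent of reaction ξ = 0.477 × 15.1 = 7.2027 mol/s
Reaction term: ξ·ΔH°_rxn = 7.2027 × -51.4 = -370.22 kJ/s
Sensible, feed 20.9→25 °C: 4.0675 kJ/s
Outlet flows (mol/s): A 7.8973, B 7.2027
Sensible, products 25→173 °C: 139.9 kJ/s
Q = ΔH = -226.25 kJ/s = -226.25 kW
Heat removed = 814510 kJ/h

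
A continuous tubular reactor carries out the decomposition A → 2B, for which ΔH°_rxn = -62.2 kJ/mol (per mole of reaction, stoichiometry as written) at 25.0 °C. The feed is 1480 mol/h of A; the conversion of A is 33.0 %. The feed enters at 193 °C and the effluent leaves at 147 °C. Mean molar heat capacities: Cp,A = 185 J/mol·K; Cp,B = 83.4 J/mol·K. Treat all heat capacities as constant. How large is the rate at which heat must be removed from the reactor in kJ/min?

Q_out = 734 kJ/min

Extent of reaction ξ = 0.330 × 1480 = 488.4 mol/h
Reaction term: ξ·ΔH°_rxn = 488.4 × -62.2 = -30378 kJ/h
Sensible, feed 193→25 °C: -45998 kJ/h
Outlet flows (mol/h): A 991.6, B 976.8
Sensible, products 25→147 °C: 32319 kJ/h
Q = ΔH = -44058 kJ/h = -12.238 kW
Heat removed = 734.3 kJ/min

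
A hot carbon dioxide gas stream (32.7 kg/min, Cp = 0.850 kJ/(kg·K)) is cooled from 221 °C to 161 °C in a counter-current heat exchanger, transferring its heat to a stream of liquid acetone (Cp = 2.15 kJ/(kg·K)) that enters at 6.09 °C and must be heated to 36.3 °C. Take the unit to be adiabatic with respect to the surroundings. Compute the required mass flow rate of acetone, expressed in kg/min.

ṁ_c = 25.7 kg/min

Heat released by hot stream: Q = 32.7 × 0.850 × (221 − 161) = 1667.7 kJ/min
Energy balance on cold side (adiabatic exchanger): Q = ṁ_c·Cp_c·(T_c,out − T_c,in)
ṁ_c = 1667.7 / [2.15 × (36.3 − 6.09)] = 25.676 kg/min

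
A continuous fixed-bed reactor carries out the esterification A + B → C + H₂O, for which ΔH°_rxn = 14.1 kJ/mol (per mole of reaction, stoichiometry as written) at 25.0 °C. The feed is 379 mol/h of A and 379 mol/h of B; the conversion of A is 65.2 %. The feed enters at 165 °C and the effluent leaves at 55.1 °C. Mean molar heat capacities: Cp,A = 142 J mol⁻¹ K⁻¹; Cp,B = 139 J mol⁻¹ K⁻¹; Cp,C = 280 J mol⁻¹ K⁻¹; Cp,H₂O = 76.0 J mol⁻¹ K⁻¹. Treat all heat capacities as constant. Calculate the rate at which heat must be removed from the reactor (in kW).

Extent of reaction ξ = 0.652 × 379 = 247.11 mol/h
Reaction term: ξ·ΔH°_rxn = 247.11 × 14.1 = 3484.2 kJ/h
Sensible, feed 165→25 °C: -14910 kJ/h
Outlet flows (mol/h): A 131.89, B 131.89, C 247.11, H₂O 247.11
Sensible, products 25→55.1 °C: 3763.5 kJ/h
Q = ΔH = -7662.2 kJ/h = -2.1284 kW
Heat removed = 2.1284 kW

Q_out = 2.13 kW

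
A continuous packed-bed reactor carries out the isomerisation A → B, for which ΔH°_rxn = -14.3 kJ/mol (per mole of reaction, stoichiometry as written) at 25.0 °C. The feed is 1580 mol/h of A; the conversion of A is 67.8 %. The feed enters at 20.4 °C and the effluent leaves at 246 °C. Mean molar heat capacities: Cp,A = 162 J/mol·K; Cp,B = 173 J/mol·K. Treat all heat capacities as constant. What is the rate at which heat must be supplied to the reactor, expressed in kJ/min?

Q_in = 751 kJ/min

Extent of reaction ξ = 0.678 × 1580 = 1071.2 mol/h
Reaction term: ξ·ΔH°_rxn = 1071.2 × -14.3 = -15319 kJ/h
Sensible, feed 20.4→25 °C: 1177.4 kJ/h
Outlet flows (mol/h): A 508.76, B 1071.2
Sensible, products 25→246 °C: 59171 kJ/h
Q = ΔH = 45030 kJ/h = 12.508 kW
Heat supplied = 750.5 kJ/min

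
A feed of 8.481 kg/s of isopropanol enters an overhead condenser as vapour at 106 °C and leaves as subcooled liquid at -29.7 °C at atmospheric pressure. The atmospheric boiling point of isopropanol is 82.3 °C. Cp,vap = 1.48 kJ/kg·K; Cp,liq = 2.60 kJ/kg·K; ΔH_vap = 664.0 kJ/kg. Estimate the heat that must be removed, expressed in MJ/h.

vapour 106→82.3 °C: -35.076 kJ/kg
condensation at 82.3 °C: -664 kJ/kg
liquid 82.3→-29.7 °C: -291.2 kJ/kg
Δh = -35.076 + -664 + -291.2 = -990.28 kJ/kg
Q = ṁ·Δh = 8.481 kg/s × -990.28 kJ/kg = -8398.5 kJ/s
|Q| = 8398.5 kW = 30235 MJ/h

Q_c = 30200 MJ/h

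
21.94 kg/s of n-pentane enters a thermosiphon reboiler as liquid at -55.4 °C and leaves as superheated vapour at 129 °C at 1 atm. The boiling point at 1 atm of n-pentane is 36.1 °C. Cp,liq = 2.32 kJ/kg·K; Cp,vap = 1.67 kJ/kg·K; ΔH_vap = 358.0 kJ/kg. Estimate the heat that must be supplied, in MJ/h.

liquid -55.4→36.1 °C: 212.28 kJ/kg
vaporisation at 36.1 °C: 358 kJ/kg
vapour 36.1→129 °C: 155.14 kJ/kg
Δh = 212.28 + 358 + 155.14 = 725.42 kJ/kg
Q = ṁ·Δh = 21.94 kg/s × 725.42 kJ/kg = 15916 kJ/s
|Q| = 15916 kW = 57297 MJ/h

Q = 57300 MJ/h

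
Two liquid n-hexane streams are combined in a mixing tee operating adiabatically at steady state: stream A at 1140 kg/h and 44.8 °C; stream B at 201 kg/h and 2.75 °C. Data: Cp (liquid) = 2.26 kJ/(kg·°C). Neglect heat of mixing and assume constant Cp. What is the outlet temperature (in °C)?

T_out = 38.5 °C

Energy balance with Q = 0: Σ ṁᵢCp,ᵢ(T_out − Tᵢ) = 0
T_out = Σ ṁᵢCp,ᵢTᵢ / Σ ṁᵢCp,ᵢ
      = 116670 / 3030.7 = 38.497 °C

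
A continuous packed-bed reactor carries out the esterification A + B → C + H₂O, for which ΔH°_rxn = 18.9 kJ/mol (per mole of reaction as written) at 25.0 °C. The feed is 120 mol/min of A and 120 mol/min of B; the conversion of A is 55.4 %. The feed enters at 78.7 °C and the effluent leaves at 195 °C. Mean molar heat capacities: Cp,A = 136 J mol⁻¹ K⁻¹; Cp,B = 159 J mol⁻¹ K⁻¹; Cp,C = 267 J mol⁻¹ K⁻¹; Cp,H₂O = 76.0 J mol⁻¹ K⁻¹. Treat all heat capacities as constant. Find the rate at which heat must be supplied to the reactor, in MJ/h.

Q_in = 355 MJ/h

Extent of reaction ξ = 0.554 × 120 = 66.48 mol/min
Reaction term: ξ·ΔH°_rxn = 66.48 × 18.9 = 1256.5 kJ/min
Sensible, feed 78.7→25 °C: -1901 kJ/min
Outlet flows (mol/min): A 53.52, B 53.52, C 66.48, H₂O 66.48
Sensible, products 25→195 °C: 6560.5 kJ/min
Q = ΔH = 5916 kJ/min = 98.599 kW
Heat supplied = 354.96 MJ/h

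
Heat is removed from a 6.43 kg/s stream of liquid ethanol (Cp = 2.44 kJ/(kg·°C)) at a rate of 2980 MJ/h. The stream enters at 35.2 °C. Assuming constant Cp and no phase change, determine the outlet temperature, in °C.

T_out = -17.6 °C

Q = 2980 MJ/h = 827.78 kJ/s
ΔT = Q/(ṁ·Cp) = 827.78/(6.43×2.44) = 52.761 K
T_out = 35.2 − 52.761 = -17.561 °C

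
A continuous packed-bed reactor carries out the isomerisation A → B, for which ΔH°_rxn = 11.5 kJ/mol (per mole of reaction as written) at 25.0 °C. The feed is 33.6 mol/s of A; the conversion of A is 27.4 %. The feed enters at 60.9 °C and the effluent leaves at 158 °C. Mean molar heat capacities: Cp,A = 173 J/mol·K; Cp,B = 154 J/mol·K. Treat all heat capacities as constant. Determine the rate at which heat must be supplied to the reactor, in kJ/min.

Extent of reaction ξ = 0.274 × 33.6 = 9.2064 mol/s
Reaction term: ξ·ΔH°_rxn = 9.2064 × 11.5 = 105.87 kJ/s
Sensible, feed 60.9→25 °C: -208.68 kJ/s
Outlet flows (mol/s): A 24.394, B 9.2064
Sensible, products 25→158 °C: 749.84 kJ/s
Q = ΔH = 647.03 kJ/s = 647.03 kW
Heat supplied = 38822 kJ/min

Q_in = 38800 kJ/min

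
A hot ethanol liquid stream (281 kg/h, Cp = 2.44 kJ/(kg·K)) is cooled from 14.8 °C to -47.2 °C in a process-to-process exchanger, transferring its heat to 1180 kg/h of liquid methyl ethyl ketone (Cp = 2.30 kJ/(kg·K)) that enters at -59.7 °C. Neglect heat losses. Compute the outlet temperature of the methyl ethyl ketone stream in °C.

Heat released by hot stream: Q = 281 × 2.44 × (14.8 − -47.2) = 42510 kJ/h
Energy balance on cold side (adiabatic exchanger): Q = ṁ_c·Cp_c·(T_c,out − T_c,in)
T_c,out = -59.7 + 42510/(1180 × 2.30) = -44.037 °C

T_c,out = -44.0 °C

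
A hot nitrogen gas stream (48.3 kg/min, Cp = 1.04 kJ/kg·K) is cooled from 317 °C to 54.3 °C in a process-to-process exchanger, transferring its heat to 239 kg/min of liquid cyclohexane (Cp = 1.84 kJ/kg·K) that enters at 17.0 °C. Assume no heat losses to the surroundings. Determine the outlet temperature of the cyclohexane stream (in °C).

Heat released by hot stream: Q = 48.3 × 1.04 × (317 − 54.3) = 13196 kJ/min
Energy balance on cold side (adiabatic exchanger): Q = ṁ_c·Cp_c·(T_c,out − T_c,in)
T_c,out = 17.0 + 13196/(239 × 1.84) = 47.007 °C

T_c,out = 47.0 °C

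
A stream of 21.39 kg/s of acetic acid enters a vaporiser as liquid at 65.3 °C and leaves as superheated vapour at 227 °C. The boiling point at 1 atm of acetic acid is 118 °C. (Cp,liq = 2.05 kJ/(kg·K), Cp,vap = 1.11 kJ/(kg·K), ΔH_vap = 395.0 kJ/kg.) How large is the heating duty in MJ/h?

Q = 48100 MJ/h

liquid 65.3→118 °C: 108.03 kJ/kg
vaporisation at 118 °C: 395 kJ/kg
vapour 118→227 °C: 120.99 kJ/kg
Δh = 108.03 + 395 + 120.99 = 624.02 kJ/kg
Q = ṁ·Δh = 21.39 kg/s × 624.02 kJ/kg = 13348 kJ/s
|Q| = 13348 kW = 48052 MJ/h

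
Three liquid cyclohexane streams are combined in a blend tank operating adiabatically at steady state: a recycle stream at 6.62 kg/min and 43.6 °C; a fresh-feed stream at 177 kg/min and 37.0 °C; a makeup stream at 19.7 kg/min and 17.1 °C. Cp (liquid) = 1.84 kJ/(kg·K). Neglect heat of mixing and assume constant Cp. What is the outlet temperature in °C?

Adiabatic, steady state ⇒ Σ ṁᵢCp,ᵢ(T_out − Tᵢ) = 0
T_out = Σ ṁᵢCp,ᵢTᵢ / Σ ṁᵢCp,ᵢ
      = 13201 / 374.11 = 35.287 °C

T_out = 35.3 °C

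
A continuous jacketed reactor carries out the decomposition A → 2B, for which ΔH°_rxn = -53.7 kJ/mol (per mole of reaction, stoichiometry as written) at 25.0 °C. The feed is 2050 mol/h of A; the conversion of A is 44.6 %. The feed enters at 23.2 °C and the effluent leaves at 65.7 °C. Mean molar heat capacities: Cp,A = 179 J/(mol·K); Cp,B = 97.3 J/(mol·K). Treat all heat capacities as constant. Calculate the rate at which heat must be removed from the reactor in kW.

Q_out = 9.15 kW

Extent of reaction ξ = 0.446 × 2050 = 914.3 mol/h
Reaction term: ξ·ΔH°_rxn = 914.3 × -53.7 = -49098 kJ/h
Sensible, feed 23.2→25 °C: 660.51 kJ/h
Outlet flows (mol/h): A 1135.7, B 1828.6
Sensible, products 25→65.7 °C: 15515 kJ/h
Q = ΔH = -32922 kJ/h = -9.145 kW
Heat removed = 9.145 kW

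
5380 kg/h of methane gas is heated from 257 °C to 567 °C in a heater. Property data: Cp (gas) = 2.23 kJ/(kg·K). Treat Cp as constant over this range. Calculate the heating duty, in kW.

Q = ṁ·Cp·ΔT = 5380 × 2.23 × (567 − 257) = 3.7192e+06 kJ/h
Converting: 3.7192e+06 / 3600 s = 1033.1 kW

Q = 1030 kW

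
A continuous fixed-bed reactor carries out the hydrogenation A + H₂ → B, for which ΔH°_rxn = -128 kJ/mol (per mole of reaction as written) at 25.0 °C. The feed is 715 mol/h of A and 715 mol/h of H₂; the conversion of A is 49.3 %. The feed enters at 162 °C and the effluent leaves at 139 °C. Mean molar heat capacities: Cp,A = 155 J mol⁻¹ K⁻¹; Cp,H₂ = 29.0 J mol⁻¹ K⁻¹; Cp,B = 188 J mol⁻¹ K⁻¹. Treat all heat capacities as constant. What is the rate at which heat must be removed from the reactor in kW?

Q_out = 13.3 kW

Extent of reaction ξ = 0.493 × 715 = 352.5 mol/h
Reaction term: ξ·ΔH°_rxn = 352.5 × -128 = -45119 kJ/h
Sensible, feed 162→25 °C: -18024 kJ/h
Outlet flows (mol/h): A 362.5, H₂ 362.5, B 352.5
Sensible, products 25→139 °C: 15159 kJ/h
Q = ΔH = -47985 kJ/h = -13.329 kW
Heat removed = 13.329 kW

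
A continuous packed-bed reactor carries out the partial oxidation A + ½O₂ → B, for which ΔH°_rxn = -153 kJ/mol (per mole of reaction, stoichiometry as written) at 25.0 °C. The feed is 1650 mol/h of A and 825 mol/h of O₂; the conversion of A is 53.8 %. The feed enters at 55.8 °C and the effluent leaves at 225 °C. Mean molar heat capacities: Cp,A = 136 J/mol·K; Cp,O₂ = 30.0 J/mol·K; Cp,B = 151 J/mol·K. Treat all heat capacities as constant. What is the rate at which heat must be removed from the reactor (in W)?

Extent of reaction ξ = 0.538 × 1650 = 887.7 mol/h
Reaction term: ξ·ΔH°_rxn = 887.7 × -153 = -135820 kJ/h
Sensible, feed 55.8→25 °C: -7673.8 kJ/h
Outlet flows (mol/h): A 762.3, O₂ 381.15, B 887.7
Sensible, products 25→225 °C: 49830 kJ/h
Q = ΔH = -93662 kJ/h = -26.017 kW
Heat removed = 26017 W

Q_out = 26000 W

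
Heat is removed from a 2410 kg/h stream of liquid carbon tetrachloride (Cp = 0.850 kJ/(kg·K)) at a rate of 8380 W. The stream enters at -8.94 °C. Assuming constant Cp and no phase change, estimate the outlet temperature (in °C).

T_out = -23.7 °C

Q = 8380 W = 30168 kJ/h
ΔT = Q/(ṁ·Cp) = 30168/(2410×0.850) = 14.727 K
T_out = -8.94 − 14.727 = -23.667 °C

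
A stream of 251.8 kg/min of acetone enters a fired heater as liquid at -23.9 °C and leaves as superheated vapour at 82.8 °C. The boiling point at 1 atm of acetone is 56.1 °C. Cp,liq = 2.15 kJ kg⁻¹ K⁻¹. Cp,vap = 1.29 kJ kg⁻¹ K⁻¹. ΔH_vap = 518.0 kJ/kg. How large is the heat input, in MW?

Q = 3.04 MW

liquid -23.9→56.1 °C: 172 kJ/kg
vaporisation at 56.1 °C: 518 kJ/kg
vapour 56.1→82.8 °C: 34.443 kJ/kg
Δh = 172 + 518 + 34.443 = 724.44 kJ/kg
Q = ṁ·Δh = 251.8 kg/min × 724.44 kJ/kg = 182410 kJ/min
|Q| = 3040.2 kW = 3.0402 MW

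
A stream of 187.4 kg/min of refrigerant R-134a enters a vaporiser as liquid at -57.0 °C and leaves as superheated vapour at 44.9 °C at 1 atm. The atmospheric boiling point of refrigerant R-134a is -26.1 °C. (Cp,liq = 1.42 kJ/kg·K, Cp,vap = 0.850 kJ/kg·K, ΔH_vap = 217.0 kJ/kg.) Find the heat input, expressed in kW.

Q = 1000 kW

liquid -57.0→-26.1 °C: 43.878 kJ/kg
vaporisation at -26.1 °C: 217 kJ/kg
vapour -26.1→44.9 °C: 60.35 kJ/kg
Δh = 43.878 + 217 + 60.35 = 321.23 kJ/kg
Q = ṁ·Δh = 187.4 kg/min × 321.23 kJ/kg = 60198 kJ/min
|Q| = 1003.3 kW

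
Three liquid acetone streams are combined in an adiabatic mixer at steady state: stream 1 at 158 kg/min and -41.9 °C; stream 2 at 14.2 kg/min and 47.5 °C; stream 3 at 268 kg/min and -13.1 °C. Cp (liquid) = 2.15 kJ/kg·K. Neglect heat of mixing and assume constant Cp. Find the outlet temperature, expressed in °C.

Adiabatic, steady state ⇒ Σ ṁᵢCp,ᵢ(T_out − Tᵢ) = 0
T_out = Σ ṁᵢCp,ᵢTᵢ / Σ ṁᵢCp,ᵢ
      = -20331 / 946.43 = -21.482 °C

T_out = -21.5 °C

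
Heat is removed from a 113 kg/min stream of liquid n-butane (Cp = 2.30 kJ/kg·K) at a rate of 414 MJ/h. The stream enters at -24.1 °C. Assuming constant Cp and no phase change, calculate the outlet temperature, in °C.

Q = 414 MJ/h = 6900 kJ/min
ΔT = Q/(ṁ·Cp) = 6900/(113×2.30) = 26.549 K
T_out = -24.1 − 26.549 = -50.649 °C

T_out = -50.6 °C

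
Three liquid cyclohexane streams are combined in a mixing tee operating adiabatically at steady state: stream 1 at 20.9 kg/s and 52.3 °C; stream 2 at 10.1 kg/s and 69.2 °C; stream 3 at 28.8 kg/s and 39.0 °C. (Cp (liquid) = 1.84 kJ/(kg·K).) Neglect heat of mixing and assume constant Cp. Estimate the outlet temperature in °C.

T_out = 48.7 °C

Adiabatic, steady state ⇒ Σ ṁᵢCp,ᵢ(T_out − Tᵢ) = 0
T_out = Σ ṁᵢCp,ᵢTᵢ / Σ ṁᵢCp,ᵢ
      = 5363.9 / 110.03 = 48.749 °C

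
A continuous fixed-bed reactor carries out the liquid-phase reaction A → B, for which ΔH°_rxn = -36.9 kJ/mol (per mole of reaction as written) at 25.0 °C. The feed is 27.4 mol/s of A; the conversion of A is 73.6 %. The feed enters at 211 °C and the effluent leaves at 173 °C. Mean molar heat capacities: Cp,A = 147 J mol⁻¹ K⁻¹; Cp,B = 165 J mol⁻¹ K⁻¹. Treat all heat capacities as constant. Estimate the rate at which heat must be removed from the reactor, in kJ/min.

Q_out = 50600 kJ/min

Extent of reaction ξ = 0.736 × 27.4 = 20.166 mol/s
Reaction term: ξ·ΔH°_rxn = 20.166 × -36.9 = -744.14 kJ/s
Sensible, feed 211→25 °C: -749.17 kJ/s
Outlet flows (mol/s): A 7.2336, B 20.166
Sensible, products 25→173 °C: 649.84 kJ/s
Q = ΔH = -843.47 kJ/s = -843.47 kW
Heat removed = 50608 kJ/min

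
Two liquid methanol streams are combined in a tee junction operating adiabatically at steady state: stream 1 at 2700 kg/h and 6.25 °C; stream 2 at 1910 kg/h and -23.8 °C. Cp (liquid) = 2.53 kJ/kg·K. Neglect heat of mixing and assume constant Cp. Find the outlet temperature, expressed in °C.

Energy balance with Q = 0: Σ ṁᵢCp,ᵢ(T_out − Tᵢ) = 0
T_out = Σ ṁᵢCp,ᵢTᵢ / Σ ṁᵢCp,ᵢ
      = -72315 / 11663 = -6.2002 °C

T_out = -6.20 °C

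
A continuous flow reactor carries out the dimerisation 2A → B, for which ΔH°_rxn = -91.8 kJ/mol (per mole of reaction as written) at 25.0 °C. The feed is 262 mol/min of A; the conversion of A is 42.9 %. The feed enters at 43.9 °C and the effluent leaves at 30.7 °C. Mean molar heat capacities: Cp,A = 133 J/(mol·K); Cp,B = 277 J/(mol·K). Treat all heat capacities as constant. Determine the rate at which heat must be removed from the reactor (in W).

Extent of reaction ξ = 0.429 × 262 / 2 = 56.199 mol/min
Reaction term: ξ·ΔH°_rxn = 56.199 × -91.8 = -5159.1 kJ/min
Sensible, feed 43.9→25 °C: -658.59 kJ/min
Outlet flows (mol/min): A 149.6, B 56.199
Sensible, products 25→30.7 °C: 202.15 kJ/min
Q = ΔH = -5615.5 kJ/min = -93.592 kW
Heat removed = 93592 W

Q_out = 93600 W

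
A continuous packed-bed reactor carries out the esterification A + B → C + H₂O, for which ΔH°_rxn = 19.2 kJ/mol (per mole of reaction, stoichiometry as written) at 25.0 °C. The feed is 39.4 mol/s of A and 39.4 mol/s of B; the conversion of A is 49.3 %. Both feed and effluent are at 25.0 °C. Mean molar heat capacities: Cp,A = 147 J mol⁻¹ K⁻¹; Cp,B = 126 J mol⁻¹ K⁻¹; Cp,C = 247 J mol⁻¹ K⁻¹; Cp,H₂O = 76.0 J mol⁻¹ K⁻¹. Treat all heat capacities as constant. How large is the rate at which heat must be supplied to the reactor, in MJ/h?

Q_in = 1340 MJ/h

Extent of reaction ξ = 0.493 × 39.4 = 19.424 mol/s
Reaction term: ξ·ΔH°_rxn = 19.424 × 19.2 = 372.94 kJ/s
Q = ΔH = 372.94 kJ/s = 372.94 kW
Heat supplied = 1342.6 MJ/h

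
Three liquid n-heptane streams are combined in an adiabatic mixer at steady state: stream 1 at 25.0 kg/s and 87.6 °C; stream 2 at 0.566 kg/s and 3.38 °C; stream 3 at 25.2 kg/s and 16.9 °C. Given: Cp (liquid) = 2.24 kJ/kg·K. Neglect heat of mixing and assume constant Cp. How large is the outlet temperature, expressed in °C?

T_out = 51.6 °C

Adiabatic, steady state ⇒ Σ ṁᵢCp,ᵢ(T_out − Tᵢ) = 0
T_out = Σ ṁᵢCp,ᵢTᵢ / Σ ṁᵢCp,ᵢ
      = 5863.9 / 113.72 = 51.566 °C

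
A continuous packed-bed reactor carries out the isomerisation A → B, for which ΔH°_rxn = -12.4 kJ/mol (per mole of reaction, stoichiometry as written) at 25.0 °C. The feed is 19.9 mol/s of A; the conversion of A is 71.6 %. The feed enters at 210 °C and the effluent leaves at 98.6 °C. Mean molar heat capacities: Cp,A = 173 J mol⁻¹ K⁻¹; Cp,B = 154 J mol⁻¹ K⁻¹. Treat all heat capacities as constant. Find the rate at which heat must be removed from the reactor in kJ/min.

Extent of reaction ξ = 0.716 × 19.9 = 14.248 mol/s
Reaction term: ξ·ΔH°_rxn = 14.248 × -12.4 = -176.68 kJ/s
Sensible, feed 210→25 °C: -636.9 kJ/s
Outlet flows (mol/s): A 5.6516, B 14.248
Sensible, products 25→98.6 °C: 233.46 kJ/s
Q = ΔH = -580.12 kJ/s = -580.12 kW
Heat removed = 34807 kJ/min

Q_out = 34800 kJ/min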